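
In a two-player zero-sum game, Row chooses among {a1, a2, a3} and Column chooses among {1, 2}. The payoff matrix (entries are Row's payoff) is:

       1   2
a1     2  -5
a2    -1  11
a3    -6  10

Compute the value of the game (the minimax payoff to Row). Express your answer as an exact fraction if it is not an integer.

17/19

Row minima: a1 → -5, a2 → -1, a3 → -6; maximin = -1.
Column maxima: 1 → 2, 2 → 11; minimax = 2.
-1 ≠ 2, so there is no saddle point; optimal play is mixed.
a3 is strictly dominated by a2, so Row never plays it.
On the remaining 2×2 (a1, a2 vs 1, 2):
Let Row play a1 with probability p. Expected payoff against 1: 2p + (-1)(1−p) = 3p − 1; against 2: (-5)p + 11(1−p) = −16p + 11.
Setting these equal: 3p − 1 = −16p + 11 ⇒ 19p = 12 ⇒ p = 12/19, and the value is (3)·(12/19) − 1 = 17/19.
For Column: with q = P(1), equating a1's and a2's payoffs gives 7q − 5 = −12q + 11 ⇒ q = 16/19.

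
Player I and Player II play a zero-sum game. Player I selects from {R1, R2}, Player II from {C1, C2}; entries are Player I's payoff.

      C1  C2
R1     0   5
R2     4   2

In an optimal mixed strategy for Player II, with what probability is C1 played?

3/7

Row minima: R1 → 0, R2 → 2; maximin = 2.
Column maxima: C1 → 4, C2 → 5; minimax = 4.
2 ≠ 4, so there is no saddle point; optimal play is mixed.
Let Player I play R1 with probability p. Expected payoff against C1: 0p + 4(1−p) = −4p + 4; against C2: 5p + 2(1−p) = 3p + 2.
Setting these equal: −4p + 4 = 3p + 2 ⇒ −7p = -2 ⇒ p = 2/7, and the value is (-4)·(2/7) + 4 = 20/7.
For Player II: with q = P(C1), equating R1's and R2's payoffs gives −5q + 5 = 2q + 2 ⇒ q = 3/7.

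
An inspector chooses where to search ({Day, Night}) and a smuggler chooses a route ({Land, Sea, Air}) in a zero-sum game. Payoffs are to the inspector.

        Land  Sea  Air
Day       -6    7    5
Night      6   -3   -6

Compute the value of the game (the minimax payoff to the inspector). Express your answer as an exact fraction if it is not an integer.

Row minima: Day → -6, Night → -6; maximin = -6.
Column maxima: Land → 6, Sea → 7, Air → 5; minimax = 5.
-6 ≠ 5, so there is no saddle point; optimal play is mixed.
Sea is strictly dominated by Air (it gives the inspector strictly more in every row), so the smuggler never plays it.
On the remaining 2×2 (Day, Night vs Land, Air):
Let the inspector play Day with probability p. Expected payoff against Land: (-6)p + 6(1−p) = −12p + 6; against Air: 5p + (-6)(1−p) = 11p − 6.
Setting these equal: −12p + 6 = 11p − 6 ⇒ −23p = -12 ⇒ p = 12/23, and the value is (-12)·(12/23) + 6 = -6/23.
For the smuggler: with q = P(Land), equating Day's and Night's payoffs gives −11q + 5 = 12q − 6 ⇒ q = 11/23.

-6/23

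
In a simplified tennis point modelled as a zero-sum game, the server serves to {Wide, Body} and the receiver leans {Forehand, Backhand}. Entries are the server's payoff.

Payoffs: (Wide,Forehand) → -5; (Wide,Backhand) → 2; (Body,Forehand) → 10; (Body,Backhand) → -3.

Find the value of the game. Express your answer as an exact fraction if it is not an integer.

1/4

Row minima: Wide → -5, Body → -3; maximin = -3.
Column maxima: Forehand → 10, Backhand → 2; minimax = 2.
-3 ≠ 2, so there is no saddle point; optimal play is mixed.
Let the server play Wide with probability p. Expected payoff against Forehand: (-5)p + 10(1−p) = −15p + 10; against Backhand: 2p + (-3)(1−p) = 5p − 3.
Setting these equal: −15p + 10 = 5p − 3 ⇒ −20p = -13 ⇒ p = 13/20, and the value is (-15)·(13/20) + 10 = 1/4.
For the receiver: with q = P(Forehand), equating Wide's and Body's payoffs gives −7q + 2 = 13q − 3 ⇒ q = 1/4.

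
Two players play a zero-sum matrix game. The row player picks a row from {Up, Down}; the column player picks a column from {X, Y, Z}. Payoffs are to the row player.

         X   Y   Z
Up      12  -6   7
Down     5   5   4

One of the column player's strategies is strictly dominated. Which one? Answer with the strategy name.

Z holds the row player's payoff strictly below X in every row: 7 < 12, 4 < 5.
So X is strictly dominated for the column player.

X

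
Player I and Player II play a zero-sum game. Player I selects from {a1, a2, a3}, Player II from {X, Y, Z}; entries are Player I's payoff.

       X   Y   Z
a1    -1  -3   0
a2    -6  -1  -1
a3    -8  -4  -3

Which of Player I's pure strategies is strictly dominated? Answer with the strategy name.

a3

a1 gives a strictly higher payoff than a3 against every column: -1 > -8, -3 > -4, 0 > -3.
So a3 is strictly dominated and Player I never plays it.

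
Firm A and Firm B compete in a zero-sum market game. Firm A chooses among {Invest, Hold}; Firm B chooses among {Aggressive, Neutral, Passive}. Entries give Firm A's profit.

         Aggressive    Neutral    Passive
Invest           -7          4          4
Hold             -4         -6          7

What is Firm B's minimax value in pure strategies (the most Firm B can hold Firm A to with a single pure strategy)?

Column maxima: Aggressive → -4, Neutral → 4, Passive → 7.
The smallest of these is -4.

-4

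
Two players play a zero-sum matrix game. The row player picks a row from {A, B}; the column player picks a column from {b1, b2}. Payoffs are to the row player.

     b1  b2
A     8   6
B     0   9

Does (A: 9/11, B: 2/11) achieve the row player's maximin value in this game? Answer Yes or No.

Against b1 this mix gives (9/11)·8 + (2/11)·0 = 72/11.
Against b2 this mix gives (9/11)·6 + (2/11)·9 = 72/11.
All of the column player's active replies (b1, b2) yield 72/11, and no column does worse for the row player. The mix makes the column player indifferent and guarantees 72/11, so it is optimal.

Yes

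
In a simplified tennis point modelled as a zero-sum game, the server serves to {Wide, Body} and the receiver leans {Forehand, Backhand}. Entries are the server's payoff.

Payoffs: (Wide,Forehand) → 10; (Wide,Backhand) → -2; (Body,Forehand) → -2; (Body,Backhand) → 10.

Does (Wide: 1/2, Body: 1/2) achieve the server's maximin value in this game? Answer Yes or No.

Yes

Against Forehand this mix gives (1/2)·10 + (1/2)·(-2) = 4.
Against Backhand this mix gives (1/2)·(-2) + (1/2)·10 = 4.
All of the receiver's active replies (Forehand, Backhand) yield 4, and no column does worse for the server. The mix makes the receiver indifferent and guarantees 4, so it is optimal.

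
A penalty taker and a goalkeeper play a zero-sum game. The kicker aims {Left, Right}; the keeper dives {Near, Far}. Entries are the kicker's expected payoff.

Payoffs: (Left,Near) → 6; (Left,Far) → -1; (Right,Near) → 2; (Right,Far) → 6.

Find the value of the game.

Row minima: Left → -1, Right → 2; maximin = 2.
Column maxima: Near → 6, Far → 6; minimax = 6.
2 ≠ 6, so there is no saddle point; optimal play is mixed.
Let the kicker play Left with probability p. Expected payoff against Near: 6p + 2(1−p) = 4p + 2; against Far: (-1)p + 6(1−p) = −7p + 6.
Setting these equal: 4p + 2 = −7p + 6 ⇒ 11p = 4 ⇒ p = 4/11, and the value is (4)·(4/11) + 2 = 38/11.
For the keeper: with q = P(Near), equating Left's and Right's payoffs gives 7q − 1 = −4q + 6 ⇒ q = 7/11.

38/11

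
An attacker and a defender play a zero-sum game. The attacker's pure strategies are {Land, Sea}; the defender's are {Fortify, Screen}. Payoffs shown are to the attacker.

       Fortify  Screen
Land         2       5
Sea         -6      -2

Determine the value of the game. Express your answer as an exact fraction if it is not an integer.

Row minima: Land → 2, Sea → -6; maximin = 2.
Column maxima: Fortify → 2, Screen → 5; minimax = 2.
Since maximin = minimax = 2, there is a saddle point and the value is 2.

2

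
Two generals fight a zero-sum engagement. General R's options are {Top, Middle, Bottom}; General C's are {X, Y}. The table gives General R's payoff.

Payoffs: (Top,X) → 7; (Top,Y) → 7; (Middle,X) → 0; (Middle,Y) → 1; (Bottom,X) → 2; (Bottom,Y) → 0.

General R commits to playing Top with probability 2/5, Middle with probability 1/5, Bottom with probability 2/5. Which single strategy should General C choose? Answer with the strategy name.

Y

If General C plays X, General R's expected payoff is (2/5)·7 + (1/5)·0 + (2/5)·2 = 18/5.
If General C plays Y, General R's expected payoff is (2/5)·7 + (1/5)·1 + (2/5)·0 = 3.
General C minimizes General R's payoff; the smallest is 3, so the best response is Y.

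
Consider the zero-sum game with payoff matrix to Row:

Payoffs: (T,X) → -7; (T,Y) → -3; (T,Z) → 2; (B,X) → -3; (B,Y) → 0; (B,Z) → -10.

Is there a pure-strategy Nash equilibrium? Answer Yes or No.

No

Row minima: T → -7, B → -10; maximin = -7.
Column maxima: X → -3, Y → 0, Z → 2; minimax = -3.
-7 ≠ -3, so no pure-strategy equilibrium exists.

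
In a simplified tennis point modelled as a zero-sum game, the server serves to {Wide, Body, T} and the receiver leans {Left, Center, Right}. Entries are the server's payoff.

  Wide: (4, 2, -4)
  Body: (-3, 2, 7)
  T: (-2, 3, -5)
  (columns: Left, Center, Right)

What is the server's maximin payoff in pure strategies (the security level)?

Row minima: Wide → -4, Body → -3, T → -5.
The best of these is -3.

-3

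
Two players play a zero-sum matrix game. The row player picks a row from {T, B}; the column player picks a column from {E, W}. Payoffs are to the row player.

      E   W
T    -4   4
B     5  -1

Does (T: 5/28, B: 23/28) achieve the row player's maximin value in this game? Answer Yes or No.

No

Against E this mix gives (5/28)·(-4) + (23/28)·5 = 95/28.
Against W this mix gives (5/28)·4 + (23/28)·(-1) = -3/28.
The column player will play W, holding the row player to -3/28. Shifting weight toward the row that does better against W would raise this floor (the equalizing mix achieves 8/7 against both W and E), so the proposed strategy is not optimal.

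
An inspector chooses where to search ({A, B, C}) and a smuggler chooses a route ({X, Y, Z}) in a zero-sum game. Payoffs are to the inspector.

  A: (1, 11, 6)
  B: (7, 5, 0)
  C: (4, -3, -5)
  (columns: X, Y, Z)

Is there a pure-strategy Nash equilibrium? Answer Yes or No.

Row minima: A → 1, B → 0, C → -5; maximin = 1.
Column maxima: X → 7, Y → 11, Z → 6; minimax = 6.
1 ≠ 6, so no pure-strategy equilibrium exists.

No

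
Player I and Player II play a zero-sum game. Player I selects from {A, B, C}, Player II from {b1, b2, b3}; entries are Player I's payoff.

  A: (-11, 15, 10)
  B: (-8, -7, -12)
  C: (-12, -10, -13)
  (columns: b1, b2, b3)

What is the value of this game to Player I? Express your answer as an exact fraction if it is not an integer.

-212/25

Row minima: A → -11, B → -12, C → -13; maximin = -11.
Column maxima: b1 → -8, b2 → 15, b3 → 10; minimax = -8.
-11 ≠ -8, so there is no saddle point; optimal play is mixed.
C is strictly dominated by A, so Player I never plays it.
b2 is strictly dominated by b1 (it gives Player I strictly more in every row), so Player II never plays it.
On the remaining 2×2 (A, B vs b1, b3):
Let Player I play A with probability p. Expected payoff against b1: (-11)p + (-8)(1−p) = −3p − 8; against b3: 10p + (-12)(1−p) = 22p − 12.
Setting these equal: −3p − 8 = 22p − 12 ⇒ −25p = -4 ⇒ p = 4/25, and the value is (-3)·(4/25) − 8 = -212/25.
For Player II: with q = P(b1), equating A's and B's payoffs gives −21q + 10 = 4q − 12 ⇒ q = 22/25.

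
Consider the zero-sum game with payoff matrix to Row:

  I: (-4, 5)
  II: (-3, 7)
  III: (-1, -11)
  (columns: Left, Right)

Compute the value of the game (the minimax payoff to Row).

Row minima: I → -4, II → -3, III → -11; maximin = -3.
Column maxima: Left → -1, Right → 7; minimax = -1.
-3 ≠ -1, so there is no saddle point; optimal play is mixed.
I is strictly dominated by II, so Row never plays it.
On the remaining 2×2 (II, III vs Left, Right):
Let Row play II with probability p. Expected payoff against Left: (-3)p + (-1)(1−p) = −2p − 1; against Right: 7p + (-11)(1−p) = 18p − 11.
Setting these equal: −2p − 1 = 18p − 11 ⇒ −20p = -10 ⇒ p = 1/2, and the value is (-2)·(1/2) − 1 = -2.
For Column: with q = P(Left), equating II's and III's payoffs gives −10q + 7 = 10q − 11 ⇒ q = 9/10.

-2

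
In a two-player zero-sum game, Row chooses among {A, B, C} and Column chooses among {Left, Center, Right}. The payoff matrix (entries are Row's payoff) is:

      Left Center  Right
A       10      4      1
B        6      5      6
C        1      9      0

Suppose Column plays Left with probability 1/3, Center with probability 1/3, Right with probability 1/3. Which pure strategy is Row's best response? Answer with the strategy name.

B

Expected payoff of A: (1/3)·10 + (1/3)·4 + (1/3)·1 = 5.
Expected payoff of B: (1/3)·6 + (1/3)·5 + (1/3)·6 = 17/3.
Expected payoff of C: (1/3)·1 + (1/3)·9 + (1/3)·0 = 10/3.
The largest is 17/3, so Row's best response is B.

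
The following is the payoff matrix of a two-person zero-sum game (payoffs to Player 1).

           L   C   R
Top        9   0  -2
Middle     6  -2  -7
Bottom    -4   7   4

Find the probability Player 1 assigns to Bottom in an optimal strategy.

Row minima: Top → -2, Middle → -7, Bottom → -4; maximin = -2.
Column maxima: L → 9, C → 7, R → 4; minimax = 4.
-2 ≠ 4, so there is no saddle point; optimal play is mixed.
Middle is strictly dominated by Top, so Player 1 never plays it.
C is strictly dominated by R (it gives Player 1 strictly more in every row), so Player 2 never plays it.
On the remaining 2×2 (Top, Bottom vs L, R):
Let Player 1 play Top with probability p. Expected payoff against L: 9p + (-4)(1−p) = 13p − 4; against R: (-2)p + 4(1−p) = −6p + 4.
Setting these equal: 13p − 4 = −6p + 4 ⇒ 19p = 8 ⇒ p = 8/19, and the value is (13)·(8/19) − 4 = 28/19.
For Player 2: with q = P(L), equating Top's and Bottom's payoffs gives 11q − 2 = −8q + 4 ⇒ q = 6/19.

11/19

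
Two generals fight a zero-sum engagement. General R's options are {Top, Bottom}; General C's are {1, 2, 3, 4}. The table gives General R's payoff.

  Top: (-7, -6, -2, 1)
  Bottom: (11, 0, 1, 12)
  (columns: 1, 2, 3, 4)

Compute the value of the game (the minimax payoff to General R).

0

Row minima: Top → -7, Bottom → 0; maximin = 0.
Column maxima: 1 → 11, 2 → 0, 3 → 1, 4 → 12; minimax = 0.
Since maximin = minimax = 0, there is a saddle point and the value is 0.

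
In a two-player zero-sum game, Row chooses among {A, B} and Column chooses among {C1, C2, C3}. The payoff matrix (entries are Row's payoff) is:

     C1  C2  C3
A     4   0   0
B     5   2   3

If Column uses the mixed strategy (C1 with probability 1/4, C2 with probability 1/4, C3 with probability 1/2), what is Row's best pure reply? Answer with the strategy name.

Expected payoff of A: (1/4)·4 + (1/4)·0 + (1/2)·0 = 1.
Expected payoff of B: (1/4)·5 + (1/4)·2 + (1/2)·3 = 13/4.
The largest is 13/4, so Row's best response is B.

B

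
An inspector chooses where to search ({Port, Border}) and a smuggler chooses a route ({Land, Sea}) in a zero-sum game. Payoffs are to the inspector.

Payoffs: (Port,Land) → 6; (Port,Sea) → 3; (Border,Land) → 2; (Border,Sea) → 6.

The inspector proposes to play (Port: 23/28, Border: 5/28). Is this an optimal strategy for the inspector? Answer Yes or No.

No

Against Land this mix gives (23/28)·6 + (5/28)·2 = 37/7.
Against Sea this mix gives (23/28)·3 + (5/28)·6 = 99/28.
The smuggler will play Sea, holding the inspector to 99/28. Shifting weight toward the row that does better against Sea would raise this floor (the equalizing mix achieves 30/7 against both Sea and Land), so the proposed strategy is not optimal.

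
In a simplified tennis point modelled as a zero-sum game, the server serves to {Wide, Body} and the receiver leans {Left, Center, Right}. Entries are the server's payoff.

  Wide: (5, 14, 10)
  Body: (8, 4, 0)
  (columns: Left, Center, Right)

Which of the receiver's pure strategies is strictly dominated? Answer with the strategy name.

Right holds the server's payoff strictly below Center in every row: 10 < 14, 0 < 4.
So Center is strictly dominated for the receiver.

Center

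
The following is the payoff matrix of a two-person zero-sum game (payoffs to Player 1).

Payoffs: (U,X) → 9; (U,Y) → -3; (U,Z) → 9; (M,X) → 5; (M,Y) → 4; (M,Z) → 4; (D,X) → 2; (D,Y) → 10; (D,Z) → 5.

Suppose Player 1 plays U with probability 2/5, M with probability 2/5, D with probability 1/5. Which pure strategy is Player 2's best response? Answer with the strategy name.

If Player 2 plays X, Player 1's expected payoff is (2/5)·9 + (2/5)·5 + (1/5)·2 = 6.
If Player 2 plays Y, Player 1's expected payoff is (2/5)·(-3) + (2/5)·4 + (1/5)·10 = 12/5.
If Player 2 plays Z, Player 1's expected payoff is (2/5)·9 + (2/5)·4 + (1/5)·5 = 31/5.
Player 2 minimizes Player 1's payoff; the smallest is 12/5, so the best response is Y.

Y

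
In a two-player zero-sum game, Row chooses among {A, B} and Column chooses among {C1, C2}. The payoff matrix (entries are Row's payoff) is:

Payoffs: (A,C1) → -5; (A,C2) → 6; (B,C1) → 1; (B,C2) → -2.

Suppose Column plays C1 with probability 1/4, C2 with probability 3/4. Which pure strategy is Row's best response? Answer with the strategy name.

A

Expected payoff of A: (1/4)·(-5) + (3/4)·6 = 13/4.
Expected payoff of B: (1/4)·1 + (3/4)·(-2) = -5/4.
The largest is 13/4, so Row's best response is A.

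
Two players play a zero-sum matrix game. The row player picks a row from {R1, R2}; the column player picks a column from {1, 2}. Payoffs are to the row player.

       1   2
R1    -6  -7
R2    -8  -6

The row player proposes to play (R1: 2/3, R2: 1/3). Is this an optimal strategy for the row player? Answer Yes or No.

Yes

Against 1 this mix gives (2/3)·(-6) + (1/3)·(-8) = -20/3.
Against 2 this mix gives (2/3)·(-7) + (1/3)·(-6) = -20/3.
All of the column player's active replies (1, 2) yield -20/3, and no column does worse for the row player. The mix makes the column player indifferent and guarantees -20/3, so it is optimal.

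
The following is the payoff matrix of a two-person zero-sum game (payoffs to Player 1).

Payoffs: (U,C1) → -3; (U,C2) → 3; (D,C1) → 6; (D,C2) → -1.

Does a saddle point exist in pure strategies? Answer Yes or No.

Row minima: U → -3, D → -1; maximin = -1.
Column maxima: C1 → 6, C2 → 3; minimax = 3.
-1 ≠ 3, so no pure-strategy equilibrium exists.

No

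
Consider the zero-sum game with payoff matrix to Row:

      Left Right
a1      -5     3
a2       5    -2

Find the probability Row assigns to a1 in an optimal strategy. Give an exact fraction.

7/15

Row minima: a1 → -5, a2 → -2; maximin = -2.
Column maxima: Left → 5, Right → 3; minimax = 3.
-2 ≠ 3, so there is no saddle point; optimal play is mixed.
Let Row play a1 with probability p. Expected payoff against Left: (-5)p + 5(1−p) = −10p + 5; against Right: 3p + (-2)(1−p) = 5p − 2.
Setting these equal: −10p + 5 = 5p − 2 ⇒ −15p = -7 ⇒ p = 7/15, and the value is (-10)·(7/15) + 5 = 1/3.
For Column: with q = P(Left), equating a1's and a2's payoffs gives −8q + 3 = 7q − 2 ⇒ q = 1/3.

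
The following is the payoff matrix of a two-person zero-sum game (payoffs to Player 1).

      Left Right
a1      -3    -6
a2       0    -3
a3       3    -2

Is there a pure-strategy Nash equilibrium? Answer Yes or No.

Row minima: a1 → -6, a2 → -3, a3 → -2; maximin = -2.
Column maxima: Left → 3, Right → -2; minimax = -2.
maximin = minimax = -2, so a saddle point exists.

Yes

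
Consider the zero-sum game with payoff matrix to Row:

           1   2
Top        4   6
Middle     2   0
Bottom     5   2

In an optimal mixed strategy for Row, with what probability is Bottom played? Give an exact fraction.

2/5

Row minima: Top → 4, Middle → 0, Bottom → 2; maximin = 4.
Column maxima: 1 → 5, 2 → 6; minimax = 5.
4 ≠ 5, so there is no saddle point; optimal play is mixed.
Middle is strictly dominated by Top, so Row never plays it.
On the remaining 2×2 (Top, Bottom vs 1, 2):
Let Row play Top with probability p. Expected payoff against 1: 4p + 5(1−p) = −p + 5; against 2: 6p + 2(1−p) = 4p + 2.
Setting these equal: −p + 5 = 4p + 2 ⇒ −5p = -3 ⇒ p = 3/5, and the value is (-1)·(3/5) + 5 = 22/5.
For Column: with q = P(1), equating Top's and Bottom's payoffs gives −2q + 6 = 3q + 2 ⇒ q = 4/5.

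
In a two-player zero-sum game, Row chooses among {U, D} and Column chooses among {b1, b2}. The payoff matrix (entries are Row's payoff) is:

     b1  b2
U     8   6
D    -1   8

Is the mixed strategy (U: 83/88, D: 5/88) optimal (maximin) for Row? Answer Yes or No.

Against b1 this mix gives (83/88)·8 + (5/88)·(-1) = 659/88.
Against b2 this mix gives (83/88)·6 + (5/88)·8 = 269/44.
Column will play b2, holding Row to 269/44. Shifting weight toward the row that does better against b2 would raise this floor (the equalizing mix achieves 70/11 against both b2 and b1), so the proposed strategy is not optimal.

No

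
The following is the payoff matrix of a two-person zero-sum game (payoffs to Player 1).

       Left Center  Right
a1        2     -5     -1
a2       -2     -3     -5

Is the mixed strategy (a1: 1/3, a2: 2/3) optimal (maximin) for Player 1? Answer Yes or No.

Against Left this mix gives (1/3)·2 + (2/3)·(-2) = -2/3.
Against Center this mix gives (1/3)·(-5) + (2/3)·(-3) = -11/3.
Against Right this mix gives (1/3)·(-1) + (2/3)·(-5) = -11/3.
All of Player 2's active replies (Center, Right) yield -11/3, and no column does worse for Player 1. The mix makes Player 2 indifferent and guarantees -11/3, so it is optimal.

Yes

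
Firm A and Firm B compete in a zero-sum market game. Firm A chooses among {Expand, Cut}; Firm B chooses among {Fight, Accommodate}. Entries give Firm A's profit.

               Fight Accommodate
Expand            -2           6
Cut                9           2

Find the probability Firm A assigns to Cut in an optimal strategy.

8/15

Row minima: Expand → -2, Cut → 2; maximin = 2.
Column maxima: Fight → 9, Accommodate → 6; minimax = 6.
2 ≠ 6, so there is no saddle point; optimal play is mixed.
Let Firm A play Expand with probability p. Expected payoff against Fight: (-2)p + 9(1−p) = −11p + 9; against Accommodate: 6p + 2(1−p) = 4p + 2.
Setting these equal: −11p + 9 = 4p + 2 ⇒ −15p = -7 ⇒ p = 7/15, and the value is (-11)·(7/15) + 9 = 58/15.
For Firm B: with q = P(Fight), equating Expand's and Cut's payoffs gives −8q + 6 = 7q + 2 ⇒ q = 4/15.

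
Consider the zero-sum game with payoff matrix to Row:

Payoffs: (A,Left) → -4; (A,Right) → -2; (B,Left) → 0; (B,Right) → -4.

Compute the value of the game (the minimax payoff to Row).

-8/3

Row minima: A → -4, B → -4; maximin = -4.
Column maxima: Left → 0, Right → -2; minimax = -2.
-4 ≠ -2, so there is no saddle point; optimal play is mixed.
Let Row play A with probability p. Expected payoff against Left: (-4)p + 0(1−p) = −4p; against Right: (-2)p + (-4)(1−p) = 2p − 4.
Setting these equal: −4p = 2p − 4 ⇒ −6p = -4 ⇒ p = 2/3, and the value is (-4)·(2/3) = -8/3.
For Column: with q = P(Left), equating A's and B's payoffs gives −2q − 2 = 4q − 4 ⇒ q = 1/3.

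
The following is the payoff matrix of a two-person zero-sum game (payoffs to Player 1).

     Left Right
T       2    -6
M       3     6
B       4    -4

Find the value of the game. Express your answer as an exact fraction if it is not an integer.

36/11

Row minima: T → -6, M → 3, B → -4; maximin = 3.
Column maxima: Left → 4, Right → 6; minimax = 4.
3 ≠ 4, so there is no saddle point; optimal play is mixed.
T is strictly dominated by M, so Player 1 never plays it.
On the remaining 2×2 (M, B vs Left, Right):
Let Player 1 play M with probability p. Expected payoff against Left: 3p + 4(1−p) = −p + 4; against Right: 6p + (-4)(1−p) = 10p − 4.
Setting these equal: −p + 4 = 10p − 4 ⇒ −11p = -8 ⇒ p = 8/11, and the value is (-1)·(8/11) + 4 = 36/11.
For Player 2: with q = P(Left), equating M's and B's payoffs gives −3q + 6 = 8q − 4 ⇒ q = 10/11.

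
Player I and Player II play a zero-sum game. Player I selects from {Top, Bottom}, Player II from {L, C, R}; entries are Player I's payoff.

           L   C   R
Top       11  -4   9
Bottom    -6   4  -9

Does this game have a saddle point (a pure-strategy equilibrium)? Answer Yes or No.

Row minima: Top → -4, Bottom → -9; maximin = -4.
Column maxima: L → 11, C → 4, R → 9; minimax = 4.
-4 ≠ 4, so no pure-strategy equilibrium exists.

No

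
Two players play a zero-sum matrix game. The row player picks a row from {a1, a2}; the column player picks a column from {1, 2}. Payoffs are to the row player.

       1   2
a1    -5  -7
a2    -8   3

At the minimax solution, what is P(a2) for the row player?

2/13

Row minima: a1 → -7, a2 → -8; maximin = -7.
Column maxima: 1 → -5, 2 → 3; minimax = -5.
-7 ≠ -5, so there is no saddle point; optimal play is mixed.
Let the row player play a1 with probability p. Expected payoff against 1: (-5)p + (-8)(1−p) = 3p − 8; against 2: (-7)p + 3(1−p) = −10p + 3.
Setting these equal: 3p − 8 = −10p + 3 ⇒ 13p = 11 ⇒ p = 11/13, and the value is (3)·(11/13) − 8 = -71/13.
For the column player: with q = P(1), equating a1's and a2's payoffs gives 2q − 7 = −11q + 3 ⇒ q = 10/13.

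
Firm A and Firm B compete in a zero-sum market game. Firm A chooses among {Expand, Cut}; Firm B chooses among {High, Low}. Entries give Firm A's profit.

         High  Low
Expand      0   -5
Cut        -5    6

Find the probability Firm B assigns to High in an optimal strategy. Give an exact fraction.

11/16

Row minima: Expand → -5, Cut → -5; maximin = -5.
Column maxima: High → 0, Low → 6; minimax = 0.
-5 ≠ 0, so there is no saddle point; optimal play is mixed.
Let Firm A play Expand with probability p. Expected payoff against High: 0p + (-5)(1−p) = 5p − 5; against Low: (-5)p + 6(1−p) = −11p + 6.
Setting these equal: 5p − 5 = −11p + 6 ⇒ 16p = 11 ⇒ p = 11/16, and the value is (5)·(11/16) − 5 = -25/16.
For Firm B: with q = P(High), equating Expand's and Cut's payoffs gives 5q − 5 = −11q + 6 ⇒ q = 11/16.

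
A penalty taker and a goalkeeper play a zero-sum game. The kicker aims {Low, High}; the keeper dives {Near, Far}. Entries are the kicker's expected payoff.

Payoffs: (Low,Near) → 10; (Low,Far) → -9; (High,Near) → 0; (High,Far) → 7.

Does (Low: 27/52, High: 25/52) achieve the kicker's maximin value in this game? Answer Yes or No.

No

Against Near this mix gives (27/52)·10 + (25/52)·0 = 135/26.
Against Far this mix gives (27/52)·(-9) + (25/52)·7 = -17/13.
The keeper will play Far, holding the kicker to -17/13. Shifting weight toward the row that does better against Far would raise this floor (the equalizing mix achieves 35/13 against both Far and Near), so the proposed strategy is not optimal.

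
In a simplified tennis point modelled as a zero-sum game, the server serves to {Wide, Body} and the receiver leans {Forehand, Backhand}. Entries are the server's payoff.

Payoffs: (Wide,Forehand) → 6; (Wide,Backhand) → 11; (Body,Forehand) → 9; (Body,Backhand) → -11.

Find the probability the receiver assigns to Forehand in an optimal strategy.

22/25

Row minima: Wide → 6, Body → -11; maximin = 6.
Column maxima: Forehand → 9, Backhand → 11; minimax = 9.
6 ≠ 9, so there is no saddle point; optimal play is mixed.
Let the server play Wide with probability p. Expected payoff against Forehand: 6p + 9(1−p) = −3p + 9; against Backhand: 11p + (-11)(1−p) = 22p − 11.
Setting these equal: −3p + 9 = 22p − 11 ⇒ −25p = -20 ⇒ p = 4/5, and the value is (-3)·(4/5) + 9 = 33/5.
For the receiver: with q = P(Forehand), equating Wide's and Body's payoffs gives −5q + 11 = 20q − 11 ⇒ q = 22/25.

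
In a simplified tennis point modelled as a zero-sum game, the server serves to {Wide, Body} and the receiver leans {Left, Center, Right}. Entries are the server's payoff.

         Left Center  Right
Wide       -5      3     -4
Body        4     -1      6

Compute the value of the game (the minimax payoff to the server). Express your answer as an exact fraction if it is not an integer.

Row minima: Wide → -5, Body → -1; maximin = -1.
Column maxima: Left → 4, Center → 3, Right → 6; minimax = 3.
-1 ≠ 3, so there is no saddle point; optimal play is mixed.
Right is strictly dominated by Left (it gives the server strictly more in every row), so the receiver never plays it.
On the remaining 2×2 (Wide, Body vs Left, Center):
Let the server play Wide with probability p. Expected payoff against Left: (-5)p + 4(1−p) = −9p + 4; against Center: 3p + (-1)(1−p) = 4p − 1.
Setting these equal: −9p + 4 = 4p − 1 ⇒ −13p = -5 ⇒ p = 5/13, and the value is (-9)·(5/13) + 4 = 7/13.
For the receiver: with q = P(Left), equating Wide's and Body's payoffs gives −8q + 3 = 5q − 1 ⇒ q = 4/13.

7/13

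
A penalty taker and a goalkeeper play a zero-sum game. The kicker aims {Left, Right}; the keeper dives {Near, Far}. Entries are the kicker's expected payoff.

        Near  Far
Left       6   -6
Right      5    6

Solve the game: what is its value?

66/13

Row minima: Left → -6, Right → 5; maximin = 5.
Column maxima: Near → 6, Far → 6; minimax = 6.
5 ≠ 6, so there is no saddle point; optimal play is mixed.
Let the kicker play Left with probability p. Expected payoff against Near: 6p + 5(1−p) = p + 5; against Far: (-6)p + 6(1−p) = −12p + 6.
Setting these equal: p + 5 = −12p + 6 ⇒ 13p = 1 ⇒ p = 1/13, and the value is (1)·(1/13) + 5 = 66/13.
For the keeper: with q = P(Near), equating Left's and Right's payoffs gives 12q − 6 = −q + 6 ⇒ q = 12/13.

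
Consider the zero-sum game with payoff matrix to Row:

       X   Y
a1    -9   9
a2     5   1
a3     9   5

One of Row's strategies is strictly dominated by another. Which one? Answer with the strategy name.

a2

a3 gives a strictly higher payoff than a2 against every column: 9 > 5, 5 > 1.
So a2 is strictly dominated and Row never plays it.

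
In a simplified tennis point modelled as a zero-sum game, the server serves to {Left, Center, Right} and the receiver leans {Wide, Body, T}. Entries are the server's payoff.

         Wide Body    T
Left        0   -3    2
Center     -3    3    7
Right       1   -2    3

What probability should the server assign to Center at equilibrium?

Row minima: Left → -3, Center → -3, Right → -2; maximin = -2.
Column maxima: Wide → 1, Body → 3, T → 7; minimax = 1.
-2 ≠ 1, so there is no saddle point; optimal play is mixed.
Left is strictly dominated by Right, so the server never plays it.
T is strictly dominated by Wide (it gives the server strictly more in every row), so the receiver never plays it.
On the remaining 2×2 (Center, Right vs Wide, Body):
Let the server play Center with probability p. Expected payoff against Wide: (-3)p + 1(1−p) = −4p + 1; against Body: 3p + (-2)(1−p) = 5p − 2.
Setting these equal: −4p + 1 = 5p − 2 ⇒ −9p = -3 ⇒ p = 1/3, and the value is (-4)·(1/3) + 1 = -1/3.
For the receiver: with q = P(Wide), equating Center's and Right's payoffs gives −6q + 3 = 3q − 2 ⇒ q = 5/9.

1/3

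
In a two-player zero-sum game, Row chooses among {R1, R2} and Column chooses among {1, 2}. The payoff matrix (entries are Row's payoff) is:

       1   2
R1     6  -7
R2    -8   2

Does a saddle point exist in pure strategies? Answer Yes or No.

No

Row minima: R1 → -7, R2 → -8; maximin = -7.
Column maxima: 1 → 6, 2 → 2; minimax = 2.
-7 ≠ 2, so no pure-strategy equilibrium exists.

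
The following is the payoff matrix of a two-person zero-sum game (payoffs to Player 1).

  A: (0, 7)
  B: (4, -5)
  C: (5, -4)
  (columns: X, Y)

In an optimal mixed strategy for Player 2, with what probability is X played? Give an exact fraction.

Row minima: A → 0, B → -5, C → -4; maximin = 0.
Column maxima: X → 5, Y → 7; minimax = 5.
0 ≠ 5, so there is no saddle point; optimal play is mixed.
B is strictly dominated by C, so Player 1 never plays it.
On the remaining 2×2 (A, C vs X, Y):
Let Player 1 play A with probability p. Expected payoff against X: 0p + 5(1−p) = −5p + 5; against Y: 7p + (-4)(1−p) = 11p − 4.
Setting these equal: −5p + 5 = 11p − 4 ⇒ −16p = -9 ⇒ p = 9/16, and the value is (-5)·(9/16) + 5 = 35/16.
For Player 2: with q = P(X), equating A's and C's payoffs gives −7q + 7 = 9q − 4 ⇒ q = 11/16.

11/16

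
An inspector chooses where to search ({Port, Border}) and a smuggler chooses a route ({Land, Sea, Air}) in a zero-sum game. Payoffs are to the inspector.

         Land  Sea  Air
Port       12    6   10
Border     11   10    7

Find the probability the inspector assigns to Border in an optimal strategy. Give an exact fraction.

Row minima: Port → 6, Border → 7; maximin = 7.
Column maxima: Land → 12, Sea → 10, Air → 10; minimax = 10.
7 ≠ 10, so there is no saddle point; optimal play is mixed.
Land is strictly dominated by Sea (it gives the inspector strictly more in every row), so the smuggler never plays it.
On the remaining 2×2 (Port, Border vs Sea, Air):
Let the inspector play Port with probability p. Expected payoff against Sea: 6p + 10(1−p) = −4p + 10; against Air: 10p + 7(1−p) = 3p + 7.
Setting these equal: −4p + 10 = 3p + 7 ⇒ −7p = -3 ⇒ p = 3/7, and the value is (-4)·(3/7) + 10 = 58/7.
For the smuggler: with q = P(Sea), equating Port's and Border's payoffs gives −4q + 10 = 3q + 7 ⇒ q = 3/7.

4/7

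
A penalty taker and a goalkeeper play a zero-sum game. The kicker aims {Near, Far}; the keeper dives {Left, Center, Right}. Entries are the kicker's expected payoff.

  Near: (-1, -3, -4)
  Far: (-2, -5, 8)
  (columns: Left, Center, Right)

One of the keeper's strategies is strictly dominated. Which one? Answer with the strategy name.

Center holds the kicker's payoff strictly below Left in every row: -3 < -1, -5 < -2.
So Left is strictly dominated for the keeper.

Left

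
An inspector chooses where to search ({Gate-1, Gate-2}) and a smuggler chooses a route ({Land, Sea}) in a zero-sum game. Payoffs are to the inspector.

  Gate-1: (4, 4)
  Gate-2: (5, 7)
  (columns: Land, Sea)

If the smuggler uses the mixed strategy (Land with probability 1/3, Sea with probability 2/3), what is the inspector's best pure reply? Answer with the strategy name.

Gate-2

Expected payoff of Gate-1: (1/3)·4 + (2/3)·4 = 4.
Expected payoff of Gate-2: (1/3)·5 + (2/3)·7 = 19/3.
The largest is 19/3, so the inspector's best response is Gate-2.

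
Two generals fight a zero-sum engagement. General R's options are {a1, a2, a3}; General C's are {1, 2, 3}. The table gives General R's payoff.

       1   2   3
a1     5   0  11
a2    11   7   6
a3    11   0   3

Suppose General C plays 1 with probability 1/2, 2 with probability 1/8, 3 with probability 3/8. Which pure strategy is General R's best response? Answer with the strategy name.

a2

Expected payoff of a1: (1/2)·5 + (1/8)·0 + (3/8)·11 = 53/8.
Expected payoff of a2: (1/2)·11 + (1/8)·7 + (3/8)·6 = 69/8.
Expected payoff of a3: (1/2)·11 + (1/8)·0 + (3/8)·3 = 53/8.
The largest is 69/8, so General R's best response is a2.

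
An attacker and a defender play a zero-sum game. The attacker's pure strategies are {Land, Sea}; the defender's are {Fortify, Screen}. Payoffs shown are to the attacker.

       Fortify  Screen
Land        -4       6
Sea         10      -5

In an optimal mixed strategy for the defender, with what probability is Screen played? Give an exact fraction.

14/25

Row minima: Land → -4, Sea → -5; maximin = -4.
Column maxima: Fortify → 10, Screen → 6; minimax = 6.
-4 ≠ 6, so there is no saddle point; optimal play is mixed.
Let the attacker play Land with probability p. Expected payoff against Fortify: (-4)p + 10(1−p) = −14p + 10; against Screen: 6p + (-5)(1−p) = 11p − 5.
Setting these equal: −14p + 10 = 11p − 5 ⇒ −25p = -15 ⇒ p = 3/5, and the value is (-14)·(3/5) + 10 = 8/5.
For the defender: with q = P(Fortify), equating Land's and Sea's payoffs gives −10q + 6 = 15q − 5 ⇒ q = 11/25.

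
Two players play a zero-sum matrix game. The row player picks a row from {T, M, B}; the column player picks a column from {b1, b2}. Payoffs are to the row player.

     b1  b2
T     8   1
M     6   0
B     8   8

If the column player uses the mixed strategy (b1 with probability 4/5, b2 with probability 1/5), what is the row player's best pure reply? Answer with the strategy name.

B

Expected payoff of T: (4/5)·8 + (1/5)·1 = 33/5.
Expected payoff of M: (4/5)·6 + (1/5)·0 = 24/5.
Expected payoff of B: (4/5)·8 + (1/5)·8 = 8.
The largest is 8, so the row player's best response is B.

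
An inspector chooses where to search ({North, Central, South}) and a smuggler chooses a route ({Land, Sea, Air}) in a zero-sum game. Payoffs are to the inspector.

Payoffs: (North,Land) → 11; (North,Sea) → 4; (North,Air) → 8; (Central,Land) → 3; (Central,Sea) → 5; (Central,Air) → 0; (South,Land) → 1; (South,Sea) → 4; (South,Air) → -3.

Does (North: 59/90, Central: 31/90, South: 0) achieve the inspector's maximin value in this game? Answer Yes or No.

No

Against Land this mix gives (59/90)·11 + (31/90)·3 = 371/45.
Against Sea this mix gives (59/90)·4 + (31/90)·5 = 391/90.
Against Air this mix gives (59/90)·8 + (31/90)·0 = 236/45.
The smuggler will play Sea, holding the inspector to 391/90. Shifting weight toward the row that does better against Sea would raise this floor (the equalizing mix achieves 40/9 against both Sea and Air), so the proposed strategy is not optimal.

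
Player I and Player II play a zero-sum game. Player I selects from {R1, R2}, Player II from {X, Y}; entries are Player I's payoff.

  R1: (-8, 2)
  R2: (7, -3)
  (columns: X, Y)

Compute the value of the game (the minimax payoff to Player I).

-1/2

Row minima: R1 → -8, R2 → -3; maximin = -3.
Column maxima: X → 7, Y → 2; minimax = 2.
-3 ≠ 2, so there is no saddle point; optimal play is mixed.
Let Player I play R1 with probability p. Expected payoff against X: (-8)p + 7(1−p) = −15p + 7; against Y: 2p + (-3)(1−p) = 5p − 3.
Setting these equal: −15p + 7 = 5p − 3 ⇒ −20p = -10 ⇒ p = 1/2, and the value is (-15)·(1/2) + 7 = -1/2.
For Player II: with q = P(X), equating R1's and R2's payoffs gives −10q + 2 = 10q − 3 ⇒ q = 1/4.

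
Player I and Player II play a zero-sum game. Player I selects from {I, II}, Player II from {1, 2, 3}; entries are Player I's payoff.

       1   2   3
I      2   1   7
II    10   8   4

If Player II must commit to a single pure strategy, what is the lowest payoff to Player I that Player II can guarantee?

7

Column maxima: 1 → 10, 2 → 8, 3 → 7.
The smallest of these is 7.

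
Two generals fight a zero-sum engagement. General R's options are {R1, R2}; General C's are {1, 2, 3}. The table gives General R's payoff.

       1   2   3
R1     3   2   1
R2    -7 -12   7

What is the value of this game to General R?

Row minima: R1 → 1, R2 → -12; maximin = 1.
Column maxima: 1 → 3, 2 → 2, 3 → 7; minimax = 2.
1 ≠ 2, so there is no saddle point; optimal play is mixed.
1 is strictly dominated by 2 (it gives General R strictly more in every row), so General C never plays it.
On the remaining 2×2 (R1, R2 vs 2, 3):
Let General R play R1 with probability p. Expected payoff against 2: 2p + (-12)(1−p) = 14p − 12; against 3: 1p + 7(1−p) = −6p + 7.
Setting these equal: 14p − 12 = −6p + 7 ⇒ 20p = 19 ⇒ p = 19/20, and the value is (14)·(19/20) − 12 = 13/10.
For General C: with q = P(2), equating R1's and R2's payoffs gives q + 1 = −19q + 7 ⇒ q = 3/10.

13/10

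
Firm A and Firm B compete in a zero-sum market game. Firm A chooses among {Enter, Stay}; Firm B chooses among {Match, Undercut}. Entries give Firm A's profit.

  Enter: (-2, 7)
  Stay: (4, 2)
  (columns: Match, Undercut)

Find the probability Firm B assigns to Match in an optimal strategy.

5/11

Row minima: Enter → -2, Stay → 2; maximin = 2.
Column maxima: Match → 4, Undercut → 7; minimax = 4.
2 ≠ 4, so there is no saddle point; optimal play is mixed.
Let Firm A play Enter with probability p. Expected payoff against Match: (-2)p + 4(1−p) = −6p + 4; against Undercut: 7p + 2(1−p) = 5p + 2.
Setting these equal: −6p + 4 = 5p + 2 ⇒ −11p = -2 ⇒ p = 2/11, and the value is (-6)·(2/11) + 4 = 32/11.
For Firm B: with q = P(Match), equating Enter's and Stay's payoffs gives −9q + 7 = 2q + 2 ⇒ q = 5/11.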